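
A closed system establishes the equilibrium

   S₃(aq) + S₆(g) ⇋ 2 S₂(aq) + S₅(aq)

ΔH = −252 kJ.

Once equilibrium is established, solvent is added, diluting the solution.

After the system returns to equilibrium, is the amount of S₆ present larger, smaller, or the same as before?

Dilution lowers every aqueous concentration by the same factor. Δn_aq = 3 − 1 = +2, so the system shifts toward the side with more dissolved moles — to the right.
The net shift is to the right. S₆ is a reactant, so its amount decreases.

decreases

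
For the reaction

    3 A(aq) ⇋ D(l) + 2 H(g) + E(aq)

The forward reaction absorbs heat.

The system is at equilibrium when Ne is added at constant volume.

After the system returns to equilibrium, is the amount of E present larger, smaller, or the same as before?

unchanged

At constant volume, adding an inert gas leaves every reacting species' partial pressure unchanged, so Q is unchanged — no shift from this change.
No net shift occurs, so the amount of E is unchanged.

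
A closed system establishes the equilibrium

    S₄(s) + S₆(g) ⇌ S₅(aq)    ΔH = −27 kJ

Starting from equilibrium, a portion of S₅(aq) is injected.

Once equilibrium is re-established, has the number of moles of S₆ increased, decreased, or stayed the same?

Adding S₅ (aq), a product, drives the reaction to the left.
The net shift is to the left. S₆ is a reactant, so its amount increases.

increases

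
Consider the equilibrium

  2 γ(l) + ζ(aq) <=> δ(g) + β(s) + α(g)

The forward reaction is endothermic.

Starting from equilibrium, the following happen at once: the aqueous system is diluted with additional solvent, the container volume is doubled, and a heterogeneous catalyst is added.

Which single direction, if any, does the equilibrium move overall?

cannot be determined

Dilution lowers every aqueous concentration by the same factor. Δn_aq = 0 − 1 = -1, so the system shifts toward the side with more dissolved moles — to the left.
Gas moles: reactants 0, products 2 (Δn_gas = +2). Expansion shifts the system toward the side with more moles of gas — to the right.
A catalyst speeds both forward and reverse rates equally; it changes neither Q nor K — no shift from this change.
The individual effects push in opposite directions; without quantitative information the net direction cannot be determined.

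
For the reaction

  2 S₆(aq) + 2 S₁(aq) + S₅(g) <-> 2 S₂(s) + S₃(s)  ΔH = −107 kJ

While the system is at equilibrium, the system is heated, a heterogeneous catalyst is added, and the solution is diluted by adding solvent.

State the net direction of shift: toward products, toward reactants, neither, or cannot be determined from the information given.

The forward reaction is exothermic. Raising T favours the endothermic direction — shift to the left.
A catalyst speeds both forward and reverse rates equally; it changes neither Q nor K — no shift from this change.
Dilution lowers every aqueous concentration by the same factor. Δn_aq = 0 − 4 = -4, so the system shifts toward the side with more dissolved moles — to the left.
Only the nonzero effect(s) matter; the net shift is to the left.

left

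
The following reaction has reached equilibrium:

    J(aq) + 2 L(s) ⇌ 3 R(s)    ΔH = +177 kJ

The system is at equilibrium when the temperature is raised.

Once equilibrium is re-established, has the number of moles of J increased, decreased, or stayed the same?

decreases

The forward reaction is endothermic. Raising T favours the endothermic direction — shift to the right.
The net shift is to the right. J is a reactant, so its amount decreases.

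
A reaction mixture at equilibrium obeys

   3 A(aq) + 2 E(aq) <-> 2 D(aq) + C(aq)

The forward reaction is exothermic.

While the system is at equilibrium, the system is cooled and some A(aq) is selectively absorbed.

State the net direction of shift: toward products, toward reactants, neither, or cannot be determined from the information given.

The forward reaction is exothermic. Lowering T favours the exothermic direction — shift to the right.
Removing A (aq), a reactant, drives the reaction to the left.
The individual effects push in opposite directions; without quantitative information the net direction cannot be determined.

cannot be determined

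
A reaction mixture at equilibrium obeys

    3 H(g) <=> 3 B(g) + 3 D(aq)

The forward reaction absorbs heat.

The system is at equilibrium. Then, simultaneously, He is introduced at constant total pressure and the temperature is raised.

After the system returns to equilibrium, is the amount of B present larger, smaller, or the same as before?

Adding inert gas at constant total pressure expands the volume, scaling every reacting partial pressure by the same factor. Δn_gas = 3 − 3 = 0, so Q is unchanged — no shift.
The forward reaction is endothermic. Raising T favours the endothermic direction — shift to the right.
The net shift is to the right. B is a product, so its amount increases.

increases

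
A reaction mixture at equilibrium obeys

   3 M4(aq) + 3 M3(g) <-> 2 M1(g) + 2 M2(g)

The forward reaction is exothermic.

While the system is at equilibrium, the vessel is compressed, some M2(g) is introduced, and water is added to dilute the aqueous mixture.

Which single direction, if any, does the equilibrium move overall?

Gas moles: reactants 3, products 4 (Δn_gas = +1). Compression shifts the system toward the side with fewer moles of gas — to the left.
Adding M2 (g), a product, drives the reaction to the left.
Dilution lowers every aqueous concentration by the same factor. Δn_aq = 0 − 3 = -3, so the system shifts toward the side with more dissolved moles — to the left.
All effects act in the same direction — net shift to the left.

left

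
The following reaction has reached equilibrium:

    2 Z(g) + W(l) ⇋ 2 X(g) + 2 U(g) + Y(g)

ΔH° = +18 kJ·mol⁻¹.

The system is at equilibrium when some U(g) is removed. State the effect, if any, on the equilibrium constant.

The equilibrium constant depends only on temperature. This perturbation may move the position of equilibrium, but since T is unchanged, K itself is unchanged.

unchanged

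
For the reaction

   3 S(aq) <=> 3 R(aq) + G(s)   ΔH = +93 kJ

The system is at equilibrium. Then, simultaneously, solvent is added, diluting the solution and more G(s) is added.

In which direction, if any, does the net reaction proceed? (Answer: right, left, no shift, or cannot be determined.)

Dilution scales every aqueous concentration by the same factor. Δn_aq = 3 − 3 = 0, so Q is unchanged — no shift.
G is a pure solid; its activity is 1 regardless of amount, so Q is unaffected — no shift from this change.
None of the changes alters Q relative to K, so there is no net shift.

no shift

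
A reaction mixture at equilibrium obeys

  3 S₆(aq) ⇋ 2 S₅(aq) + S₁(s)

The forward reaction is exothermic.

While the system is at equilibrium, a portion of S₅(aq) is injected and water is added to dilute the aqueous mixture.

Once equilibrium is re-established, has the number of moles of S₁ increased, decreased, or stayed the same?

Adding S₅ (aq), a product, drives the reaction to the left.
Dilution lowers every aqueous concentration by the same factor. Δn_aq = 2 − 3 = -1, so the system shifts toward the side with more dissolved moles — to the left.
The net shift is to the left. S₁ is a product, so its amount decreases.

decreases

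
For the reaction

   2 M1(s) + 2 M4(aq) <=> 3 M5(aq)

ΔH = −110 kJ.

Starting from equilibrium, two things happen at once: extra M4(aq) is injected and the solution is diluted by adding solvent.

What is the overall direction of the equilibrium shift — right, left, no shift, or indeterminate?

right

Adding M4 (aq), a reactant, drives the reaction to the right.
Dilution lowers every aqueous concentration by the same factor. Δn_aq = 3 − 2 = +1, so the system shifts toward the side with more dissolved moles — to the right.
All effects act in the same direction — net shift to the right.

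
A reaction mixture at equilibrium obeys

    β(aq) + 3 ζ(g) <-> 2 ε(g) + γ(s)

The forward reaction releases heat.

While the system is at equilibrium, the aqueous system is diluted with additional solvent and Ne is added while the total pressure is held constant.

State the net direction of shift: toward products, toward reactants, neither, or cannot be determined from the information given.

left

Dilution lowers every aqueous concentration by the same factor. Δn_aq = 0 − 1 = -1, so the system shifts toward the side with more dissolved moles — to the left.
Adding inert gas at constant total pressure expands the volume and lowers every reacting partial pressure. With Δn_gas = 2 − 3 = -1, Q moves away from K toward the side with fewer gas moles, so the system shifts toward the side with more gas moles — to the left.
All effects act in the same direction — net shift to the left.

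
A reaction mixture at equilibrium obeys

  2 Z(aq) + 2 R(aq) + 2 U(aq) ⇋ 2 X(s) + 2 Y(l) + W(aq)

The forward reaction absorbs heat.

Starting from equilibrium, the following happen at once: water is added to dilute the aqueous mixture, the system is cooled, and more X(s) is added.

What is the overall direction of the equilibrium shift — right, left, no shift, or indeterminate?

left

Dilution lowers every aqueous concentration by the same factor. Δn_aq = 1 − 6 = -5, so the system shifts toward the side with more dissolved moles — to the left.
The forward reaction is endothermic. Lowering T favours the exothermic direction — shift to the left.
X is a pure solid; its activity is 1 regardless of amount, so Q is unaffected — no shift from this change.
Only the nonzero effect(s) matter; the net shift is to the left.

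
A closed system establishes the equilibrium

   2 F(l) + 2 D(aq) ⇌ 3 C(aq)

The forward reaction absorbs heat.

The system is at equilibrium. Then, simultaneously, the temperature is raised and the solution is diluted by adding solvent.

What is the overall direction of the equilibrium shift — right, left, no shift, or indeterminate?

right

The forward reaction is endothermic. Raising T favours the endothermic direction — shift to the right.
Dilution lowers every aqueous concentration by the same factor. Δn_aq = 3 − 2 = +1, so the system shifts toward the side with more dissolved moles — to the right.
All effects act in the same direction — net shift to the right.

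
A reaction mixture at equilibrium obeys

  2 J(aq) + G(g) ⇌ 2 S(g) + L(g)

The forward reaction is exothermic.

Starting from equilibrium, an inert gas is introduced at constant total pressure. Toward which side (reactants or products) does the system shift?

right

Adding inert gas at constant total pressure expands the volume and lowers every reacting partial pressure. With Δn_gas = 3 − 1 = +2, Q moves away from K toward the side with fewer gas moles, so the system shifts toward the side with more gas moles — to the right.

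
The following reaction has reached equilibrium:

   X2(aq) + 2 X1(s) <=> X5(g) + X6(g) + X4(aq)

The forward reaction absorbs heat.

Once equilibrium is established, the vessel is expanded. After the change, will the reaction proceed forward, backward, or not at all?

Gas moles: reactants 0, products 2 (Δn_gas = +2). Expansion shifts the system toward the side with more moles of gas — to the right.

right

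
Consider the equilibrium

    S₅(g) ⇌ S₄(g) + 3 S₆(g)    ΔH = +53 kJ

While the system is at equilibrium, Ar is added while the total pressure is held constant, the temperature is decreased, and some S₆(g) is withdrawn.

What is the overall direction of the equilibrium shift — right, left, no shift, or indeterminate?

cannot be determined

Adding inert gas at constant total pressure expands the volume and lowers every reacting partial pressure. With Δn_gas = 4 − 1 = +3, Q moves away from K toward the side with fewer gas moles, so the system shifts toward the side with more gas moles — to the right.
The forward reaction is endothermic. Lowering T favours the exothermic direction — shift to the left.
Removing S₆ (g), a product, drives the reaction to the right.
The individual effects push in opposite directions; without quantitative information the net direction cannot be determined.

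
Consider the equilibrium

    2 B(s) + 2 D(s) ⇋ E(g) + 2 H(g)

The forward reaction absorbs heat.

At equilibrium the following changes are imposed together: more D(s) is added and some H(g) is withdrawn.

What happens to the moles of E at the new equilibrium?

D is a pure solid; its activity is 1 regardless of amount, so Q is unaffected — no shift from this change.
Removing H (g), a product, drives the reaction to the right.
The net shift is to the right. E is a product, so its amount increases.

increases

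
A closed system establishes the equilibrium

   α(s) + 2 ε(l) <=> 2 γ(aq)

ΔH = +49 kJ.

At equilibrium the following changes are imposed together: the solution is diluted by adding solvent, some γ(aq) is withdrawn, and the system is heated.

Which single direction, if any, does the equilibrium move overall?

Dilution lowers every aqueous concentration by the same factor. Δn_aq = 2 − 0 = +2, so the system shifts toward the side with more dissolved moles — to the right.
Removing γ (aq), a product, drives the reaction to the right.
The forward reaction is endothermic. Raising T favours the endothermic direction — shift to the right.
All effects act in the same direction — net shift to the right.

right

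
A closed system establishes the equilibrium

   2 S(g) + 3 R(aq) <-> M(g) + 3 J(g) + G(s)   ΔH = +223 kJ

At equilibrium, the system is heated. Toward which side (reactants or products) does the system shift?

right

The forward reaction is endothermic. Raising T favours the endothermic direction — shift to the right.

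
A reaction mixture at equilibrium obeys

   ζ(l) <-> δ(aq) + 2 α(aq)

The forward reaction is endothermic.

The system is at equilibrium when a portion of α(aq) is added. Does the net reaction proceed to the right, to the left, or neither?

left

Adding α (aq), a product, drives the reaction to the left.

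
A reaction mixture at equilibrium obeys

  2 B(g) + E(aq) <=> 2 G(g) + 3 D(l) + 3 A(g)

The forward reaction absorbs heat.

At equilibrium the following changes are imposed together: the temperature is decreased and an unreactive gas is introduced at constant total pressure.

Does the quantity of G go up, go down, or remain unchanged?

The forward reaction is endothermic. Lowering T favours the exothermic direction — shift to the left.
Adding inert gas at constant total pressure expands the volume and lowers every reacting partial pressure. With Δn_gas = 5 − 2 = +3, Q moves away from K toward the side with fewer gas moles, so the system shifts toward the side with more gas moles — to the right.
The two effects oppose each other, so the net shift — and hence the change in G — cannot be determined from the given information.

cannot be determined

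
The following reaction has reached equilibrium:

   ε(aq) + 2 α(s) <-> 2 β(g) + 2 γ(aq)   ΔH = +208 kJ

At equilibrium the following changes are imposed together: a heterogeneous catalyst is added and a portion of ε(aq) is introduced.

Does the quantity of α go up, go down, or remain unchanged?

A catalyst speeds both forward and reverse rates equally; it changes neither Q nor K — no shift from this change.
Adding ε (aq), a reactant, drives the reaction to the right.
The net shift is to the right. α is a reactant, so its amount decreases.

decreases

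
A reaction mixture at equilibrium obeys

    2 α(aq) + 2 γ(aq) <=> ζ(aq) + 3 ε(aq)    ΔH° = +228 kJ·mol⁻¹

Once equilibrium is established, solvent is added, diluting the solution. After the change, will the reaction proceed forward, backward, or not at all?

no shift

Dilution scales every aqueous concentration by the same factor. Δn_aq = 4 − 4 = 0, so Q is unchanged — no shift.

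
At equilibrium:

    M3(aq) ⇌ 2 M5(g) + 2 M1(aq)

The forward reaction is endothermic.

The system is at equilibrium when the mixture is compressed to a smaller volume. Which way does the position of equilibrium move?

left

Gas moles: reactants 0, products 2 (Δn_gas = +2). Compression shifts the system toward the side with fewer moles of gas — to the left.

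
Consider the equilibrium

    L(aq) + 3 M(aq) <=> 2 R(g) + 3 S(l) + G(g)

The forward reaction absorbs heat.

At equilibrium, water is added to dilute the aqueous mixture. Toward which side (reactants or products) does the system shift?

left

Dilution lowers every aqueous concentration by the same factor. Δn_aq = 0 − 4 = -4, so the system shifts toward the side with more dissolved moles — to the left.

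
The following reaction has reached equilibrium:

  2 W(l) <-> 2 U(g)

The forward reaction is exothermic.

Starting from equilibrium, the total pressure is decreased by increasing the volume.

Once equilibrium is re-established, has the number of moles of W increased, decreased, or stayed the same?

Gas moles: reactants 0, products 2 (Δn_gas = +2). Expansion shifts the system toward the side with more moles of gas — to the right.
The net shift is to the right. W is a reactant, so its amount decreases.

decreases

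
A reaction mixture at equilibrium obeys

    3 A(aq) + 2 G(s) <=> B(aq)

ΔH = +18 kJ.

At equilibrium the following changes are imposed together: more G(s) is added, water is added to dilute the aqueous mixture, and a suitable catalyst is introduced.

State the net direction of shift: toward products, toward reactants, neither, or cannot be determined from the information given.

left

G is a pure solid; its activity is 1 regardless of amount, so Q is unaffected — no shift from this change.
Dilution lowers every aqueous concentration by the same factor. Δn_aq = 1 − 3 = -2, so the system shifts toward the side with more dissolved moles — to the left.
A catalyst speeds both forward and reverse rates equally; it changes neither Q nor K — no shift from this change.
Only the nonzero effect(s) matter; the net shift is to the left.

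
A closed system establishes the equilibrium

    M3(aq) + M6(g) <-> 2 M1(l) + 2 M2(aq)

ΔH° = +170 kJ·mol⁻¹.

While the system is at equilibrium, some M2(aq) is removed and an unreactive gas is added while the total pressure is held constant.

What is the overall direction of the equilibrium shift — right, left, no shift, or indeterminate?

cannot be determined

Removing M2 (aq), a product, drives the reaction to the right.
Adding inert gas at constant total pressure expands the volume and lowers every reacting partial pressure. With Δn_gas = 0 − 1 = -1, Q moves away from K toward the side with fewer gas moles, so the system shifts toward the side with more gas moles — to the left.
The individual effects push in opposite directions; without quantitative information the net direction cannot be determined.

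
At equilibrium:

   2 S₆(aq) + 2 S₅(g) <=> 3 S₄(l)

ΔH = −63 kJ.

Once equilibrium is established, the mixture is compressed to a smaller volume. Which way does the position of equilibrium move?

Gas moles: reactants 2, products 0 (Δn_gas = -2). Compression shifts the system toward the side with fewer moles of gas — to the right.

right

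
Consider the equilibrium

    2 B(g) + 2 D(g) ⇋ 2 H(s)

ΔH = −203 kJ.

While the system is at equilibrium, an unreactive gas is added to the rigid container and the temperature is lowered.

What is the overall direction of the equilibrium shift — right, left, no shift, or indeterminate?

At constant volume, adding an inert gas leaves every reacting species' partial pressure unchanged, so Q is unchanged — no shift from this change.
The forward reaction is exothermic. Lowering T favours the exothermic direction — shift to the right.
Only the nonzero effect(s) matter; the net shift is to the right.

right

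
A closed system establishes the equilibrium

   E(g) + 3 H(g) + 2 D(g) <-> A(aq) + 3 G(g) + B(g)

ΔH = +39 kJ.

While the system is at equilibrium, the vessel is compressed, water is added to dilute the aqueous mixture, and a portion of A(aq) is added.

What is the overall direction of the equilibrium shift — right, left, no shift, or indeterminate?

Gas moles: reactants 6, products 4 (Δn_gas = -2). Compression shifts the system toward the side with fewer moles of gas — to the right.
Dilution lowers every aqueous concentration by the same factor. Δn_aq = 1 − 0 = +1, so the system shifts toward the side with more dissolved moles — to the right.
Adding A (aq), a product, drives the reaction to the left.
The individual effects push in opposite directions; without quantitative information the net direction cannot be determined.

cannot be determined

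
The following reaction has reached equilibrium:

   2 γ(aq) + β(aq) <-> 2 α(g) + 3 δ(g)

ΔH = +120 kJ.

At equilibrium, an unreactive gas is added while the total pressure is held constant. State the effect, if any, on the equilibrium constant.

unchanged

The equilibrium constant depends only on temperature. This perturbation may move the position of equilibrium, but since T is unchanged, K itself is unchanged.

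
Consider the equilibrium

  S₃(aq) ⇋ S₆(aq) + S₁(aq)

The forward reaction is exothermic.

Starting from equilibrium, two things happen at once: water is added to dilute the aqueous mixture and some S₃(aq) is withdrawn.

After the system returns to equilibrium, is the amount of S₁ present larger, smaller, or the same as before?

Dilution lowers every aqueous concentration by the same factor. Δn_aq = 2 − 1 = +1, so the system shifts toward the side with more dissolved moles — to the right.
Removing S₃ (aq), a reactant, drives the reaction to the left.
The two effects oppose each other, so the net shift — and hence the change in S₁ — cannot be determined from the given information.

cannot be determined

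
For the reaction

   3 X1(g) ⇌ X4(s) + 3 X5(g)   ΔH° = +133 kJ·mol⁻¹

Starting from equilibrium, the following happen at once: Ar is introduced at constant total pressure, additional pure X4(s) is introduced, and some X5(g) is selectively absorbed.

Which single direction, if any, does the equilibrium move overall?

right

Adding inert gas at constant total pressure expands the volume, scaling every reacting partial pressure by the same factor. Δn_gas = 3 − 3 = 0, so Q is unchanged — no shift.
X4 is a pure solid; its activity is 1 regardless of amount, so Q is unaffected — no shift from this change.
Removing X5 (g), a product, drives the reaction to the right.
Only the nonzero effect(s) matter; the net shift is to the right.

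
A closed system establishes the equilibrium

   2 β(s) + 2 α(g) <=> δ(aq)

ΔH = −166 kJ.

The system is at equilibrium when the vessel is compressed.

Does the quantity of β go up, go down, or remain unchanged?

Gas moles: reactants 2, products 0 (Δn_gas = -2). Compression shifts the system toward the side with fewer moles of gas — to the right.
The net shift is to the right. β is a reactant, so its amount decreases.

decreases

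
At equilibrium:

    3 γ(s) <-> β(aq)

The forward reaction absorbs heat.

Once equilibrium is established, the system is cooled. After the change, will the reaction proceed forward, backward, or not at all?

left

The forward reaction is endothermic. Lowering T favours the exothermic direction — shift to the left.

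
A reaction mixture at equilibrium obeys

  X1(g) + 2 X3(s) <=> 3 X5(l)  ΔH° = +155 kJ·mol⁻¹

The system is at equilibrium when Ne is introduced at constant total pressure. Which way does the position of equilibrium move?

left

Adding inert gas at constant total pressure expands the volume and lowers every reacting partial pressure. With Δn_gas = 0 − 1 = -1, Q moves away from K toward the side with fewer gas moles, so the system shifts toward the side with more gas moles — to the left.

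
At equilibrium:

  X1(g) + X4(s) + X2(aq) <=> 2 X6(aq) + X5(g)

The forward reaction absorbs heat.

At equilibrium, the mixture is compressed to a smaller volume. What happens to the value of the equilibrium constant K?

The equilibrium constant depends only on temperature. This perturbation changes neither the position of equilibrium nor K.

unchanged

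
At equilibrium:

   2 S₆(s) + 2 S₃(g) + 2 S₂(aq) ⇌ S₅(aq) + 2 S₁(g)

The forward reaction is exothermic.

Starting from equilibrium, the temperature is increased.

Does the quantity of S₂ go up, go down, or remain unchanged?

increases

The forward reaction is exothermic. Raising T favours the endothermic direction — shift to the left.
The net shift is to the left. S₂ is a reactant, so its amount increases.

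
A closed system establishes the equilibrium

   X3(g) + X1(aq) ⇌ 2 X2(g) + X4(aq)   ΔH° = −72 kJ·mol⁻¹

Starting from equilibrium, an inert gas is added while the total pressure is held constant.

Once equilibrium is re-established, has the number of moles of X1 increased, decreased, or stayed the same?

Adding inert gas at constant total pressure expands the volume and lowers every reacting partial pressure. With Δn_gas = 2 − 1 = +1, Q moves away from K toward the side with fewer gas moles, so the system shifts toward the side with more gas moles — to the right.
The net shift is to the right. X1 is a reactant, so its amount decreases.

decreases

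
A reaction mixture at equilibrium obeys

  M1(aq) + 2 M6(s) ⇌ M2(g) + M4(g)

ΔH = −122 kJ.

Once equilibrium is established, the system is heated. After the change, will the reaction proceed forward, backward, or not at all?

The forward reaction is exothermic. Raising T favours the endothermic direction — shift to the left.

left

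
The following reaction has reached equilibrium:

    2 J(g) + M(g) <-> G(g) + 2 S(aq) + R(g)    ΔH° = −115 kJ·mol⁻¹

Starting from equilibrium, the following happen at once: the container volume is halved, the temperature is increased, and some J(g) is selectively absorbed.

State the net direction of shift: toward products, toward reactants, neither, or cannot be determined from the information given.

Gas moles: reactants 3, products 2 (Δn_gas = -1). Compression shifts the system toward the side with fewer moles of gas — to the right.
The forward reaction is exothermic. Raising T favours the endothermic direction — shift to the left.
Removing J (g), a reactant, drives the reaction to the left.
The individual effects push in opposite directions; without quantitative information the net direction cannot be determined.

cannot be determined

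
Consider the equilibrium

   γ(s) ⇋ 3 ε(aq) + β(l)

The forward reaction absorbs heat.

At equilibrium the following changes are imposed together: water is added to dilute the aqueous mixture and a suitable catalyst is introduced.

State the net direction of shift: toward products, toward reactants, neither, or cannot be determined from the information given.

Dilution lowers every aqueous concentration by the same factor. Δn_aq = 3 − 0 = +3, so the system shifts toward the side with more dissolved moles — to the right.
A catalyst speeds both forward and reverse rates equally; it changes neither Q nor K — no shift from this change.
Only the nonzero effect(s) matter; the net shift is to the right.

right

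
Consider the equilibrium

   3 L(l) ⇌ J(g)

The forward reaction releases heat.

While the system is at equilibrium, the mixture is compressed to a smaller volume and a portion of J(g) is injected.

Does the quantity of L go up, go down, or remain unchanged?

Gas moles: reactants 0, products 1 (Δn_gas = +1). Compression shifts the system toward the side with fewer moles of gas — to the left.
Adding J (g), a product, drives the reaction to the left.
The net shift is to the left. L is a reactant, so its amount increases.

increases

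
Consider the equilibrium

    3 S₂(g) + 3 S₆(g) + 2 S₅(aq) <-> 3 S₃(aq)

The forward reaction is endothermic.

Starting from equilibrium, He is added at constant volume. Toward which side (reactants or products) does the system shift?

no shift

At constant volume, adding an inert gas leaves every reacting species' partial pressure unchanged, so Q is unchanged — no shift from this change.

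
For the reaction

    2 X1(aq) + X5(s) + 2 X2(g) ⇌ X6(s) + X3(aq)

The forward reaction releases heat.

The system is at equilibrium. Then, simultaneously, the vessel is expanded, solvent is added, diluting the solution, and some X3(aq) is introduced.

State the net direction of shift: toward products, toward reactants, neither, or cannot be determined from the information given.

Gas moles: reactants 2, products 0 (Δn_gas = -2). Expansion shifts the system toward the side with more moles of gas — to the left.
Dilution lowers every aqueous concentration by the same factor. Δn_aq = 1 − 2 = -1, so the system shifts toward the side with more dissolved moles — to the left.
Adding X3 (aq), a product, drives the reaction to the left.
All effects act in the same direction — net shift to the left.

left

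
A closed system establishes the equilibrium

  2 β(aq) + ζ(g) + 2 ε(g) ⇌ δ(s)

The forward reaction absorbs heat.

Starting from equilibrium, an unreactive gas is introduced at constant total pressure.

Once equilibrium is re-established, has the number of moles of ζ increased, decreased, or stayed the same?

Adding inert gas at constant total pressure expands the volume and lowers every reacting partial pressure. With Δn_gas = 0 − 3 = -3, Q moves away from K toward the side with fewer gas moles, so the system shifts toward the side with more gas moles — to the left.
The net shift is to the left. ζ is a reactant, so its amount increases.

increases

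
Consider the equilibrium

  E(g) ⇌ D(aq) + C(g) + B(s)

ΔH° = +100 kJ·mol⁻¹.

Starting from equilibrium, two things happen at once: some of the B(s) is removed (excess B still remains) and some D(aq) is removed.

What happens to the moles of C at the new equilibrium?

increases

B is a pure solid; its activity is 1 regardless of amount, so Q is unaffected — no shift from this change.
Removing D (aq), a product, drives the reaction to the right.
The net shift is to the right. C is a product, so its amount increases.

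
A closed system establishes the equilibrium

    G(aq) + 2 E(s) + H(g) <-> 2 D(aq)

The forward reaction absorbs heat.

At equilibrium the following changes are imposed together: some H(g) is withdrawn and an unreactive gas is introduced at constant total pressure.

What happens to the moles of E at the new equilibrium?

increases

Removing H (g), a reactant, drives the reaction to the left.
Adding inert gas at constant total pressure expands the volume and lowers every reacting partial pressure. With Δn_gas = 0 − 1 = -1, Q moves away from K toward the side with fewer gas moles, so the system shifts toward the side with more gas moles — to the left.
The net shift is to the left. E is a reactant, so its amount increases.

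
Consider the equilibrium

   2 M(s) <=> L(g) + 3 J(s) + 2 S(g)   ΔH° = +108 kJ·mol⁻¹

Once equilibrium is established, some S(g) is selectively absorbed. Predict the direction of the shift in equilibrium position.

right

Removing S (g), a product, drives the reaction to the right.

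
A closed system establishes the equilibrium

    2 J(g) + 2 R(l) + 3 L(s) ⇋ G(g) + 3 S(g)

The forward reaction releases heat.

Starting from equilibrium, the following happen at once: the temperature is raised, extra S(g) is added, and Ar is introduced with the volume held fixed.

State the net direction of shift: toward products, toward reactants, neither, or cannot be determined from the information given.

The forward reaction is exothermic. Raising T favours the endothermic direction — shift to the left.
Adding S (g), a product, drives the reaction to the left.
At constant volume, adding an inert gas leaves every reacting species' partial pressure unchanged, so Q is unchanged — no shift from this change.
Only the nonzero effect(s) matter; the net shift is to the left.

left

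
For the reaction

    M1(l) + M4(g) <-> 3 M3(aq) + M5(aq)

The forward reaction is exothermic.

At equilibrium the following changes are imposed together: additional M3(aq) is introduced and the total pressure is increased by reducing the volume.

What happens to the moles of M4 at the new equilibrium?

cannot be determined

Adding M3 (aq), a product, drives the reaction to the left.
Gas moles: reactants 1, products 0 (Δn_gas = -1). Compression shifts the system toward the side with fewer moles of gas — to the right.
The two effects oppose each other, so the net shift — and hence the change in M4 — cannot be determined from the given information.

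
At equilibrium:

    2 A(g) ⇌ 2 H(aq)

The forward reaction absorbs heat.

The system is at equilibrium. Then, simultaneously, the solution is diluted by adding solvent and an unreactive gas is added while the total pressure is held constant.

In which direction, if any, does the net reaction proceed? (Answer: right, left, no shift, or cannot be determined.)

Dilution lowers every aqueous concentration by the same factor. Δn_aq = 2 − 0 = +2, so the system shifts toward the side with more dissolved moles — to the right.
Adding inert gas at constant total pressure expands the volume and lowers every reacting partial pressure. With Δn_gas = 0 − 2 = -2, Q moves away from K toward the side with fewer gas moles, so the system shifts toward the side with more gas moles — to the left.
The individual effects push in opposite directions; without quantitative information the net direction cannot be determined.

cannot be determined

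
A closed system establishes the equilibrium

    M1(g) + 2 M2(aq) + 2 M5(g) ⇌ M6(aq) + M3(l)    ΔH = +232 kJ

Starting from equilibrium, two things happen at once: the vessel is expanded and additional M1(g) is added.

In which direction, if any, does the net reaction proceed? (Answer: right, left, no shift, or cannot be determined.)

cannot be determined

Gas moles: reactants 3, products 0 (Δn_gas = -3). Expansion shifts the system toward the side with more moles of gas — to the left.
Adding M1 (g), a reactant, drives the reaction to the right.
The individual effects push in opposite directions; without quantitative information the net direction cannot be determined.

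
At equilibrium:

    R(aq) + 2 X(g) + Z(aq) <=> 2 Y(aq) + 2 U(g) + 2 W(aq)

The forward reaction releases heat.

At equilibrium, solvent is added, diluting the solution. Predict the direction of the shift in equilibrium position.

Dilution lowers every aqueous concentration by the same factor. Δn_aq = 4 − 2 = +2, so the system shifts toward the side with more dissolved moles — to the right.

right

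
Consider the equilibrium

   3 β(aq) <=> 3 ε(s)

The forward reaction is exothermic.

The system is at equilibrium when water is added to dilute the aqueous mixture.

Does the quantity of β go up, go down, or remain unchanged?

increases

Dilution lowers every aqueous concentration by the same factor. Δn_aq = 0 − 3 = -3, so the system shifts toward the side with more dissolved moles — to the left.
The net shift is to the left. β is a reactant, so its amount increases.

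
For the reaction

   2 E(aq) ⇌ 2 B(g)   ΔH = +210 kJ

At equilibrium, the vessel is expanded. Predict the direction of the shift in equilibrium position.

right

Gas moles: reactants 0, products 2 (Δn_gas = +2). Expansion shifts the system toward the side with more moles of gas — to the right.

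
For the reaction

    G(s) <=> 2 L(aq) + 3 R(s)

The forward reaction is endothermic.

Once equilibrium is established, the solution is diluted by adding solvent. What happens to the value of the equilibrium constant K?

unchanged

The equilibrium constant depends only on temperature. This perturbation may move the position of equilibrium, but since T is unchanged, K itself is unchanged.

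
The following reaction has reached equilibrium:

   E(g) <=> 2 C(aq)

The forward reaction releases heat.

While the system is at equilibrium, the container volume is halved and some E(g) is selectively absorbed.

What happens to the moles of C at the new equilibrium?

cannot be determined

Gas moles: reactants 1, products 0 (Δn_gas = -1). Compression shifts the system toward the side with fewer moles of gas — to the right.
Removing E (g), a reactant, drives the reaction to the left.
The two effects oppose each other, so the net shift — and hence the change in C — cannot be determined from the given information.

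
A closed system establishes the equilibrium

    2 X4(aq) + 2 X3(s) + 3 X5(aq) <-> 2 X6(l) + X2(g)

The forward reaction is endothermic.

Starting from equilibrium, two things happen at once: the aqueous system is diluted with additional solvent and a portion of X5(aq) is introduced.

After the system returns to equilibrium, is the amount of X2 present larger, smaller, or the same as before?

Dilution lowers every aqueous concentration by the same factor. Δn_aq = 0 − 5 = -5, so the system shifts toward the side with more dissolved moles — to the left.
Adding X5 (aq), a reactant, drives the reaction to the right.
The two effects oppose each other, so the net shift — and hence the change in X2 — cannot be determined from the given information.

cannot be determined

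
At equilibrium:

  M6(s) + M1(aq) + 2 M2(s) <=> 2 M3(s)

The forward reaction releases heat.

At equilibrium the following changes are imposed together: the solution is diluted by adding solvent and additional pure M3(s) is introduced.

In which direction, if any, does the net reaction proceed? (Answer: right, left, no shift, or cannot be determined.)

left

Dilution lowers every aqueous concentration by the same factor. Δn_aq = 0 − 1 = -1, so the system shifts toward the side with more dissolved moles — to the left.
M3 is a pure solid; its activity is 1 regardless of amount, so Q is unaffected — no shift from this change.
Only the nonzero effect(s) matter; the net shift is to the left.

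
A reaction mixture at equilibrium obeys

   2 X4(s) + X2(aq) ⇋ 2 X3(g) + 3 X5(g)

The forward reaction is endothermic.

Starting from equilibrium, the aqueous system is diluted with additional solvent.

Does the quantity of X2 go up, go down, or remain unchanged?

increases

Dilution lowers every aqueous concentration by the same factor. Δn_aq = 0 − 1 = -1, so the system shifts toward the side with more dissolved moles — to the left.
The net shift is to the left. X2 is a reactant, so its amount increases.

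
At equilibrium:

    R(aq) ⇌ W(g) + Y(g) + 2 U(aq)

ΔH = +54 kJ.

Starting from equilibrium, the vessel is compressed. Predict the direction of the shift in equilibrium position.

Gas moles: reactants 0, products 2 (Δn_gas = +2). Compression shifts the system toward the side with fewer moles of gas — to the left.

left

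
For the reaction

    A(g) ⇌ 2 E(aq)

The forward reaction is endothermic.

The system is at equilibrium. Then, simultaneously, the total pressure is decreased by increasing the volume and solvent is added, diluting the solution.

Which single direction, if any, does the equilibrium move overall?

Gas moles: reactants 1, products 0 (Δn_gas = -1). Expansion shifts the system toward the side with more moles of gas — to the left.
Dilution lowers every aqueous concentration by the same factor. Δn_aq = 2 − 0 = +2, so the system shifts toward the side with more dissolved moles — to the right.
The individual effects push in opposite directions; without quantitative information the net direction cannot be determined.

cannot be determined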